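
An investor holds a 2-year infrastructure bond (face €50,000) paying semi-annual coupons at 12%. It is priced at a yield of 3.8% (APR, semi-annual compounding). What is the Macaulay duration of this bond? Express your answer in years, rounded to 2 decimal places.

1.85 years

Periodic yield y = 0.019. Discount each cash flow and weight by its period:
  t   CF        PV=CF/(1+0.019)^t    t·PV
  1     3,000.00     2,944.0628     2,944.0628
  2     3,000.00     2,889.1686     5,778.3372
  3     3,000.00     2,835.2979     8,505.8938
  4    53,000.00    49,156.2941   196,625.1762
  Σ                 57,824.8234   213,853.4701
Price P = Σ PV = 57,824.8234.
Macaulay duration = Σ(t·PV) / P = 213,853.4701 / 57,824.8234 = 3.69830 half-year periods.
In years: 3.69830 / 2 = 1.84915 years.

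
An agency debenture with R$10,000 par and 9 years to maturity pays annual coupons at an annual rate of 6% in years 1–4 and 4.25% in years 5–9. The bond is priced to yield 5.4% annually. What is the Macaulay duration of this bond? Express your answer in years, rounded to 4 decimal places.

Periodic yield y = 0.054. Discount each cash flow and weight by its year:
  t   CF        PV=CF/(1+0.054)^t    t·PV
  1       600.00       569.2600       569.2600
  2       600.00       540.0948     1,080.1897
  3       600.00       512.4239     1,537.2718
  4       600.00       486.1707     1,944.6829
  5       425.00       326.7276     1,633.6382
  6       425.00       309.9883     1,859.9296
  7       425.00       294.1065     2,058.7456
  8       425.00       279.0384     2,232.3076
  9    10,425.00     6,493.9743    58,445.7687
  Σ                  9,811.7847    71,361.7942
Price P = Σ PV = 9,811.7847.
Macaulay duration = Σ(t·PV) / P = 71,361.7942 / 9,811.7847 = 7.27307 years.

7.2731 years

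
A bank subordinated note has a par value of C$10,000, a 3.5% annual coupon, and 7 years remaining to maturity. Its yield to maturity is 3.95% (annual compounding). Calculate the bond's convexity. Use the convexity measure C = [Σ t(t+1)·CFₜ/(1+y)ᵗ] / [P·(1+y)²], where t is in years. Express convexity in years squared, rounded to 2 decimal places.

With y = 0.0395:
  t   CF        PV=CF/(1+0.0395)^t    t·PV        t(t+1)·PV
  1       350.00       336.7003       336.7003         673.4007
  2       350.00       323.9060       647.8121       1,943.4363
  3       350.00       311.5979       934.7938       3,739.1752
  4       350.00       299.7575     1,199.0300       5,995.1502
  5       350.00       288.3670     1,441.8351       8,651.0103
  6       350.00       277.4093     1,664.4561      11,651.1924
  7    10,350.00     7,891.6696    55,241.6872     441,933.4973
  Σ                  9,729.4078    61,466.3145     474,586.8623
P = 9,729.4078.
Convexity = Σ t(t+1)·PV / [P·(1+y)²] = 474,586.8623 / (9,729.4078 × 1.080560) = 45.14195.

45.14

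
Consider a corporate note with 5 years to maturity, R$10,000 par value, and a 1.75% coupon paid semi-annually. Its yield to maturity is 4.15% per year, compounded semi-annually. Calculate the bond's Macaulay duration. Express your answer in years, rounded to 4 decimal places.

4.7952 years

Periodic yield y = 0.02075. Discount each cash flow and weight by its period:
  t   CF        PV=CF/(1+0.02075)^t    t·PV
  1        87.50        85.7213        85.7213
  2        87.50        83.9787       167.9574
  3        87.50        82.2716       246.8148
  4        87.50        80.5992       322.3966
  5        87.50        78.9607       394.8036
  6        87.50        77.3556       464.1336
  7        87.50        75.7831       530.4817
  8        87.50        74.2426       593.9405
  9        87.50        72.7333       654.6001
  10   10,087.50     8,214.6613    82,146.6130
  Σ                  8,926.3074    85,607.4626
Price P = Σ PV = 8,926.3074.
Macaulay duration = Σ(t·PV) / P = 85,607.4626 / 8,926.3074 = 9.59047 half-year periods.
In years: 9.59047 / 2 = 4.79523 years.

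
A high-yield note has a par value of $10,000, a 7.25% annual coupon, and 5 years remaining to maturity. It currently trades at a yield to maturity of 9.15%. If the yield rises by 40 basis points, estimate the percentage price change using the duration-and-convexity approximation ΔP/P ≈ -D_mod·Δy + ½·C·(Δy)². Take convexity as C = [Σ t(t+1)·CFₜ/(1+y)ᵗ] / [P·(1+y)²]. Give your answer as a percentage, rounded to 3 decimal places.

-1.574%

With y = 0.0915:
  t   CF        PV=CF/(1+0.0915)^t    t·PV        t(t+1)·PV
  1       725.00       664.2235       664.2235       1,328.4471
  2       725.00       608.5420     1,217.0839       3,651.2517
  3       725.00       557.5281     1,672.5844       6,690.3376
  4       725.00       510.7908     2,043.1631      10,215.8155
  5    10,725.00     6,922.7492    34,613.7462     207,682.4772
  Σ                  9,263.8337    40,210.8012     229,568.3292
P = 9,263.8337; D_Mac = 4.34062 yrs; D_mod = 3.97675 yrs; C = 20.80050.
Duration effect: -3.97675 × (+0.004) = -0.015907
Convexity effect: 0.5 × 20.80050 × (0.004)² = +0.0001664
ΔP/P ≈ -0.015907 + 0.0001664 = -0.015741 = -1.5741%.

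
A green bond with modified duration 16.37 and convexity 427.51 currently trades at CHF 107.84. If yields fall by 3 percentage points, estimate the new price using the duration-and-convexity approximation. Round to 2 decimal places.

CHF 181.55

Duration effect: -D_mod·Δy = -16.37 × (-0.03) = +0.491100
Convexity effect: ½·C·(Δy)² = 0.5 × 427.51 × (-0.03)² = +0.1923795
ΔP/P ≈ +0.491100 + 0.1923795 = +0.6834795
New price ≈ 107.84 × (1 + 0.6834795) = 181.54642928.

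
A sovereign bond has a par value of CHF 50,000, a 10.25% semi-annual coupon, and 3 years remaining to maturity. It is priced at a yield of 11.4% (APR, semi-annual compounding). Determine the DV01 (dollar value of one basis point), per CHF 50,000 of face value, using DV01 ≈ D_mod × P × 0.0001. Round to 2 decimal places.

CHF 12.18

Periodic yield y = 0.057.
  t   CF        PV=CF/(1+0.057)^t    t·PV
  1     2,562.50     2,424.3141     2,424.3141
  2     2,562.50     2,293.5800     4,587.1601
  3     2,562.50     2,169.8960     6,509.6879
  4     2,562.50     2,052.8817     8,211.5268
  5     2,562.50     1,942.1776     9,710.8879
  6    52,562.50    37,689.9958   226,139.9749
  Σ                 48,572.8452   257,583.5517
P = 48,572.8452; D_Mac = 5.30304 half-year periods = 2.65152 yrs; D_mod = 2.50853 yrs.
DV01 ≈ 2.50853 × 48,572.8452 × 0.0001 = 12.184652.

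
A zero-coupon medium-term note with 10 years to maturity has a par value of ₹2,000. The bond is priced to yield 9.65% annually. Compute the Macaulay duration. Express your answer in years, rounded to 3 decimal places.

10.000 years

A zero-coupon bond has a single cash flow at maturity, so its Macaulay duration equals its maturity: 10 years.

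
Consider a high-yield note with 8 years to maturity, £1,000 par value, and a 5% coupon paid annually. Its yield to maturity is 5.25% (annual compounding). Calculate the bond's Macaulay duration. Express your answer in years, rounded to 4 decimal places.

Periodic yield y = 0.0525. Discount each cash flow and weight by its year:
  t   CF        PV=CF/(1+0.0525)^t    t·PV
  1        50.00        47.5059        47.5059
  2        50.00        45.1363        90.2726
  3        50.00        42.8848       128.6545
  4        50.00        40.7457       162.9827
  5        50.00        38.7132       193.5662
  6        50.00        36.7822       220.6930
  7        50.00        34.9474       244.6320
  8     1,050.00       697.2884     5,578.3075
  Σ                    984.0040     6,666.6145
Price P = Σ PV = 984.0040.
Macaulay duration = Σ(t·PV) / P = 6,666.6145 / 984.0040 = 6.77499 years.

6.7750 years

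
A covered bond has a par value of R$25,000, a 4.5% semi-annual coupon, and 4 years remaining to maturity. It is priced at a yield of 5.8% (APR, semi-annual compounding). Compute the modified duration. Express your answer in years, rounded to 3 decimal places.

Periodic yield y = 0.029. First find Macaulay duration:
  t   CF        PV=CF/(1+0.029)^t    t·PV
  1       562.50       546.6472       546.6472
  2       562.50       531.2412     1,062.4825
  3       562.50       516.2694     1,548.8083
  4       562.50       501.7196     2,006.8782
  5       562.50       487.5797     2,437.8987
  6       562.50       473.8384     2,843.0306
  7       562.50       460.4844     3,223.3907
  8    25,562.50    20,336.6927   162,693.5420
  Σ                 23,854.4727   176,362.6781
P = 23,854.4727; Macaulay duration = 176,362.6781 / 23,854.4727 = 7.39328 half-year periods = 3.69664 years.
Modified duration = D_Mac / (1 + y) = 3.69664 / 1.029 = 3.59246 years.

3.592 years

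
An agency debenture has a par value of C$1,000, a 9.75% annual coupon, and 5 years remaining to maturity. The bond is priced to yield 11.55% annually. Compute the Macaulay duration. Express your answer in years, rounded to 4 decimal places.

Periodic yield y = 0.1155. Discount each cash flow and weight by its year:
  t   CF        PV=CF/(1+0.1155)^t    t·PV
  1        97.50        87.4048        87.4048
  2        97.50        78.3548       156.7095
  3        97.50        70.2418       210.7255
  4        97.50        62.9689       251.8757
  5     1,097.50       635.4138     3,177.0691
  Σ                    934.3841     3,883.7846
Price P = Σ PV = 934.3841.
Macaulay duration = Σ(t·PV) / P = 3,883.7846 / 934.3841 = 4.15652 years.

4.1565 years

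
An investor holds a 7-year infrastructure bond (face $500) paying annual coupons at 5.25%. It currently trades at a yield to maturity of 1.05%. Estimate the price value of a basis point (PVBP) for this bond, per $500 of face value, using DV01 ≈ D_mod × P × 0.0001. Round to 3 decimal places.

Periodic yield y = 0.0105.
  t   CF        PV=CF/(1+0.0105)^t    t·PV
  1        26.25        25.9772        25.9772
  2        26.25        25.7073        51.4146
  3        26.25        25.4402        76.3206
  4        26.25        25.1758       100.7034
  5        26.25        24.9142       124.5712
  6        26.25        24.6554       147.9322
  7       526.25       489.1453     3,424.0171
  Σ                    641.0155     3,950.9363
P = 641.0155; D_Mac = 6.16356 yrs; D_mod = 6.09951 yrs.
DV01 ≈ 6.09951 × 641.0155 × 0.0001 = 0.390988.

$0.391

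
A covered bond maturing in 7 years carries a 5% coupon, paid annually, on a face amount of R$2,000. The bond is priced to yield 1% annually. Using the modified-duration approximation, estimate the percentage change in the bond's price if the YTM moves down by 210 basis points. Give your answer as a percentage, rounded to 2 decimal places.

Periodic yield y = 0.01. Modified duration first:
  t   CF        PV=CF/(1+0.01)^t    t·PV
  1       100.00        99.0099        99.0099
  2       100.00        98.0296       196.0592
  3       100.00        97.0590       291.1770
  4       100.00        96.0980       384.3921
  5       100.00        95.1466       475.7328
  6       100.00        94.2045       565.2271
  7     2,100.00     1,958.7079    13,710.9554
  Σ                  2,538.2556    15,722.5537
P = 2,538.2556; D_Mac = 6.19424 yrs; D_mod = 6.19424/(1+0.01) = 6.13291 yrs.
ΔP/P ≈ -D_mod · Δy = -6.13291 × (-0.021) = +0.128791 = +12.8791%.

+12.88%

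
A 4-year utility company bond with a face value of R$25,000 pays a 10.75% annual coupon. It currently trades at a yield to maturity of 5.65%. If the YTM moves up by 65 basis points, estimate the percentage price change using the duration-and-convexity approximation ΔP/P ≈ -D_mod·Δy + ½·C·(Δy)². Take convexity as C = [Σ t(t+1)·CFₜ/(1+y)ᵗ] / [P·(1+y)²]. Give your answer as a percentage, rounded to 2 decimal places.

-2.12%

With y = 0.0565:
  t   CF        PV=CF/(1+0.0565)^t    t·PV        t(t+1)·PV
  1     2,687.50     2,543.7766     2,543.7766       5,087.5532
  2     2,687.50     2,407.7393     4,815.4787      14,446.4361
  3     2,687.50     2,278.9771     6,836.9314      27,347.7257
  4    27,687.50    22,223.1562    88,892.6246     444,463.1232
  Σ                 29,453.6493   103,088.8114     491,344.8382
P = 29,453.6493; D_Mac = 3.50004 yrs; D_mod = 3.31286 yrs; C = 14.94543.
Duration effect: -3.31286 × (+0.0065) = -0.021534
Convexity effect: 0.5 × 14.94543 × (0.0065)² = +0.0003157
ΔP/P ≈ -0.021534 + 0.0003157 = -0.021218 = -2.1218%.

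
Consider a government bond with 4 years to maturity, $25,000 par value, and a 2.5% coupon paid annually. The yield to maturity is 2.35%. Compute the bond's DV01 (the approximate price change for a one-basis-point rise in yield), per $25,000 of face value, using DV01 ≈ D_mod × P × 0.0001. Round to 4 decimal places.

$9.4732

Periodic yield y = 0.0235.
  t   CF        PV=CF/(1+0.0235)^t    t·PV
  1       625.00       610.6497       610.6497
  2       625.00       596.6290     1,193.2579
  3       625.00       582.9301     1,748.7903
  4    25,625.00    23,351.3765    93,405.5060
  Σ                 25,141.5853    96,958.2039
P = 25,141.5853; D_Mac = 3.85649 yrs; D_mod = 3.76794 yrs.
DV01 ≈ 3.76794 × 25,141.5853 × 0.0001 = 9.473200.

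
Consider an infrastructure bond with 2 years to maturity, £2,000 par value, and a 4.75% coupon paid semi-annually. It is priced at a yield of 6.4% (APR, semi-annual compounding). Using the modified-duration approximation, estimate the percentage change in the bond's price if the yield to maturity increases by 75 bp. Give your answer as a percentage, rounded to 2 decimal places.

-1.40%

Periodic yield y = 0.032. Modified duration first:
  t   CF        PV=CF/(1+0.032)^t    t·PV
  1        47.50        46.0271        46.0271
  2        47.50        44.5999        89.1999
  3        47.50        43.2170       129.6510
  4     2,047.50     1,805.1160     7,220.4641
  Σ                  1,938.9601     7,485.3421
P = 1,938.9601; D_Mac = 3.86049 half-year periods = 1.93025 yrs; D_mod = 1.93025/(1+0.032) = 1.87039 yrs.
ΔP/P ≈ -D_mod · Δy = -1.87039 × (+0.0075) = -0.014028 = -1.4028%.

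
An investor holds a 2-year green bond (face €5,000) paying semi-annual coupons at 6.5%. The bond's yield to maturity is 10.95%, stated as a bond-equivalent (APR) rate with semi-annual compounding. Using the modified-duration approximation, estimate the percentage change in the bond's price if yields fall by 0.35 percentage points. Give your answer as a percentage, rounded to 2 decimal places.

Periodic yield y = 0.05475. Modified duration first:
  t   CF        PV=CF/(1+0.05475)^t    t·PV
  1       162.50       154.0649       154.0649
  2       162.50       146.0677       292.1355
  3       162.50       138.4856       415.4569
  4     5,162.50     4,171.2088    16,684.8351
  Σ                  4,609.8271    17,546.4925
P = 4,609.8271; D_Mac = 3.80632 half-year periods = 1.90316 yrs; D_mod = 1.90316/(1+0.05475) = 1.80437 yrs.
ΔP/P ≈ -D_mod · Δy = -1.80437 × (-0.0035) = +0.006315 = +0.6315%.

+0.63%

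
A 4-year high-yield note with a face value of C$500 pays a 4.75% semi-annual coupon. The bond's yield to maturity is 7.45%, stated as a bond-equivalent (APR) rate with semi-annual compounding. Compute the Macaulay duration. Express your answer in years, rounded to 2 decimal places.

3.67 years

Periodic yield y = 0.03725. Discount each cash flow and weight by its period:
  t   CF        PV=CF/(1+0.03725)^t    t·PV
  1       11.875        11.4485        11.4485
  2       11.875        11.0374        22.0748
  3       11.875        10.6410        31.9231
  4       11.875        10.2589        41.0355
  5       11.875         9.8905        49.4523
  6       11.875         9.5353        57.2116
  7       11.875         9.1928        64.3499
  8      511.875       382.0290     3,056.2323
  Σ                    454.0334     3,333.7279
Price P = Σ PV = 454.0334.
Macaulay duration = Σ(t·PV) / P = 3,333.7279 / 454.0334 = 7.34247 half-year periods.
In years: 7.34247 / 2 = 3.67124 years.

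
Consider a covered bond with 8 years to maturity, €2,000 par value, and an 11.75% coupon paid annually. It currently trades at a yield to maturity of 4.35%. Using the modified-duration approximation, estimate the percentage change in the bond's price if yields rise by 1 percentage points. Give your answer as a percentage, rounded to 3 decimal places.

Periodic yield y = 0.0435. Modified duration first:
  t   CF        PV=CF/(1+0.0435)^t    t·PV
  1       235.00       225.2036       225.2036
  2       235.00       215.8157       431.6313
  3       235.00       206.8190       620.4571
  4       235.00       198.1974       792.7898
  5       235.00       189.9353       949.6763
  6       235.00       182.0175     1,092.1050
  7       235.00       174.4298     1,221.0086
  8     2,235.00     1,589.7832    12,718.2655
  Σ                  2,982.2015    18,051.1373
P = 2,982.2015; D_Mac = 6.05296 yrs; D_mod = 6.05296/(1+0.0435) = 5.80063 yrs.
ΔP/P ≈ -D_mod · Δy = -5.80063 × (+0.01) = -0.058006 = -5.8006%.

-5.801%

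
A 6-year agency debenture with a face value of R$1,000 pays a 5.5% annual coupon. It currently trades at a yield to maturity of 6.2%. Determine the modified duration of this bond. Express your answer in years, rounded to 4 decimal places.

4.9488 years

Periodic yield y = 0.062. First find Macaulay duration:
  t   CF        PV=CF/(1+0.062)^t    t·PV
  1        55.00        51.7891        51.7891
  2        55.00        48.7656        97.5312
  3        55.00        45.9187       137.7560
  4        55.00        43.2379       172.9516
  5        55.00        40.7137       203.5683
  6     1,055.00       735.3691     4,412.2144
  Σ                    965.7940     5,075.8106
P = 965.7940; Macaulay duration = 5,075.8106 / 965.7940 = 5.25558 years.
Modified duration = D_Mac / (1 + y) = 5.25558 / 1.062 = 4.94876 years.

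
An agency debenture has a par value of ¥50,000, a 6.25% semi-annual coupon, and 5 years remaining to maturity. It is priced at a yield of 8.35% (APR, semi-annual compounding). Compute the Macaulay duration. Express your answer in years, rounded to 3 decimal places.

4.336 years

Periodic yield y = 0.04175. Discount each cash flow and weight by its period:
  t   CF        PV=CF/(1+0.04175)^t    t·PV
  1     1,562.50     1,499.8800     1,499.8800
  2     1,562.50     1,439.7696     2,879.5393
  3     1,562.50     1,382.0683     4,146.2048
  4     1,562.50     1,326.6794     5,306.7176
  5     1,562.50     1,273.5104     6,367.5518
  6     1,562.50     1,222.4721     7,334.8329
  7     1,562.50     1,173.4794     8,214.3556
  8     1,562.50     1,126.4501     9,011.6007
  9     1,562.50     1,081.3056     9,731.7502
  10   51,562.50    34,253.0205   342,530.2051
  Σ                 45,778.6354   397,022.6380
Price P = Σ PV = 45,778.6354.
Macaulay duration = Σ(t·PV) / P = 397,022.6380 / 45,778.6354 = 8.67266 half-year periods.
In years: 8.67266 / 2 = 4.33633 years.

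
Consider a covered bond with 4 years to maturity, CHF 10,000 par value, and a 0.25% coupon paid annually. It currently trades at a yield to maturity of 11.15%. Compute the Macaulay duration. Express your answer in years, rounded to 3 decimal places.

3.981 years

Periodic yield y = 0.1115. Discount each cash flow and weight by its year:
  t   CF        PV=CF/(1+0.1115)^t    t·PV
  1        25.00        22.4921        22.4921
  2        25.00        20.2358        40.4717
  3        25.00        18.2059        54.6176
  4    10,025.00     6,568.2022    26,272.8088
  Σ                  6,629.1360    26,390.3902
Price P = Σ PV = 6,629.1360.
Macaulay duration = Σ(t·PV) / P = 26,390.3902 / 6,629.1360 = 3.98097 years.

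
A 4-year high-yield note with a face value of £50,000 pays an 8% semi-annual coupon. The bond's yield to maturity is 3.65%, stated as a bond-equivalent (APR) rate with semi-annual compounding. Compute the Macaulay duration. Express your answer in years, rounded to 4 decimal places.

Periodic yield y = 0.01825. Discount each cash flow and weight by its period:
  t   CF        PV=CF/(1+0.01825)^t    t·PV
  1     2,000.00     1,964.1542     1,964.1542
  2     2,000.00     1,928.9508     3,857.9017
  3     2,000.00     1,894.3784     5,683.1353
  4     2,000.00     1,860.4257     7,441.7026
  5     2,000.00     1,827.0814     9,135.4071
  6     2,000.00     1,794.3348    10,766.0089
  7     2,000.00     1,762.1751    12,335.2258
  8    52,000.00    44,995.3872   359,963.0977
  Σ                 58,026.8877   411,146.6333
Price P = Σ PV = 58,026.8877.
Macaulay duration = Σ(t·PV) / P = 411,146.6333 / 58,026.8877 = 7.08545 half-year periods.
In years: 7.08545 / 2 = 3.54273 years.

3.5427 years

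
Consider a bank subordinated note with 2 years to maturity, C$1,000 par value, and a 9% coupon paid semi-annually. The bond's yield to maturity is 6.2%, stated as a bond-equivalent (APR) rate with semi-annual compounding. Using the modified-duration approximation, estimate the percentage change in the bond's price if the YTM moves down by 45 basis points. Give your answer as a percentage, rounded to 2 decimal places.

+0.82%

Periodic yield y = 0.031. Modified duration first:
  t   CF        PV=CF/(1+0.031)^t    t·PV
  1        45.00        43.6469        43.6469
  2        45.00        42.3346        84.6691
  3        45.00        41.0617       123.1850
  4     1,045.00       924.8720     3,699.4880
  Σ                  1,051.9152     3,950.9891
P = 1,051.9152; D_Mac = 3.75600 half-year periods = 1.87800 yrs; D_mod = 1.87800/(1+0.031) = 1.82153 yrs.
ΔP/P ≈ -D_mod · Δy = -1.82153 × (-0.0045) = +0.008197 = +0.8197%.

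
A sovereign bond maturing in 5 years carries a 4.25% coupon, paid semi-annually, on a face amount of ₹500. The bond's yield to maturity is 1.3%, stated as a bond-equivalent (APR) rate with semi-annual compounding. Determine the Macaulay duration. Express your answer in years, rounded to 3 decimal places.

4.591 years

Periodic yield y = 0.0065. Discount each cash flow and weight by its period:
  t   CF        PV=CF/(1+0.0065)^t    t·PV
  1       10.625        10.5564        10.5564
  2       10.625        10.4882        20.9764
  3       10.625        10.4205        31.2614
  4       10.625        10.3532        41.4127
  5       10.625        10.2863        51.4316
  6       10.625        10.2199        61.3193
  7       10.625        10.1539        71.0772
  8       10.625        10.0883        80.7065
  9       10.625        10.0232        90.2085
  10     510.625       478.5907     4,785.9073
  Σ                    571.1806     5,244.8575
Price P = Σ PV = 571.1806.
Macaulay duration = Σ(t·PV) / P = 5,244.8575 / 571.1806 = 9.18249 half-year periods.
In years: 9.18249 / 2 = 4.59124 years.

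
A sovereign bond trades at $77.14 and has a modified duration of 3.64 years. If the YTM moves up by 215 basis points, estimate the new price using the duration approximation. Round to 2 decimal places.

$71.10

Duration approximation: ΔP/P ≈ -D_mod · Δy = -3.64 × (+0.0215) = -0.078260.
New price ≈ 77.14 × (1 - 0.078260) = 71.1030236.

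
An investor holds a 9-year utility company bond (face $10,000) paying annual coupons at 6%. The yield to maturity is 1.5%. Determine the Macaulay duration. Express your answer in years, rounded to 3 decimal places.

Periodic yield y = 0.015. Discount each cash flow and weight by its year:
  t   CF        PV=CF/(1+0.015)^t    t·PV
  1       600.00       591.1330       591.1330
  2       600.00       582.3970     1,164.7941
  3       600.00       573.7902     1,721.3706
  4       600.00       565.3105     2,261.2422
  5       600.00       556.9562     2,784.7810
  6       600.00       548.7253     3,292.3519
  7       600.00       540.6161     3,784.3125
  8       600.00       532.6267     4,261.0134
  9    10,600.00     9,270.6777    83,436.0997
  Σ                 13,762.2328   103,297.0983
Price P = Σ PV = 13,762.2328.
Macaulay duration = Σ(t·PV) / P = 103,297.0983 / 13,762.2328 = 7.50584 years.

7.506 years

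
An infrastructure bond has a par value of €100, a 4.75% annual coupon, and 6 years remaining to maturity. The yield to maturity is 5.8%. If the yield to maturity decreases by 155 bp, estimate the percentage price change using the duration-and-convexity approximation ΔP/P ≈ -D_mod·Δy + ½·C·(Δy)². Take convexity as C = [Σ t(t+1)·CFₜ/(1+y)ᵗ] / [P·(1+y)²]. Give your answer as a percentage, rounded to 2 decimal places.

With y = 0.058:
  t   CF        PV=CF/(1+0.058)^t    t·PV        t(t+1)·PV
  1         4.75         4.4896         4.4896           8.9792
  2         4.75         4.2435         8.4870          25.4609
  3         4.75         4.0109        12.0326          48.1302
  4         4.75         3.7910        15.1639          75.8195
  5         4.75         3.5832        17.9158         107.4946
  6       104.75        74.6861       448.1169       3,136.8180
  Σ                     94.8042       506.2056       3,402.7023
P = 94.8042; D_Mac = 5.33949 yrs; D_mod = 5.04677 yrs; C = 32.06454.
Duration effect: -5.04677 × (-0.0155) = +0.078225
Convexity effect: 0.5 × 32.06454 × (-0.0155)² = +0.0038518
ΔP/P ≈ +0.078225 + 0.0038518 = +0.082077 = +8.2077%.

+8.21%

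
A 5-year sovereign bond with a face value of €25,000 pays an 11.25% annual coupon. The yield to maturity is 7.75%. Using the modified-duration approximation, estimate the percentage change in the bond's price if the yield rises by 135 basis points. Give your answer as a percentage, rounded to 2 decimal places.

Periodic yield y = 0.0775. Modified duration first:
  t   CF        PV=CF/(1+0.0775)^t    t·PV
  1     2,812.50     2,610.2088     2,610.2088
  2     2,812.50     2,422.4676     4,844.9352
  3     2,812.50     2,248.2298     6,744.6893
  4     2,812.50     2,086.5242     8,346.0966
  5    27,812.50    19,149.3322    95,746.6612
  Σ                 28,516.7626   118,292.5911
P = 28,516.7626; D_Mac = 4.14818 yrs; D_mod = 4.14818/(1+0.0775) = 3.84982 yrs.
ΔP/P ≈ -D_mod · Δy = -3.84982 × (+0.0135) = -0.051973 = -5.1973%.

-5.20%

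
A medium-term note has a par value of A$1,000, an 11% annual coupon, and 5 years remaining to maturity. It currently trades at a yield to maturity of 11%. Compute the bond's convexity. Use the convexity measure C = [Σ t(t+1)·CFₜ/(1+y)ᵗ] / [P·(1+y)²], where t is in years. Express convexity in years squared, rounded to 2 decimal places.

18.59

With y = 0.11:
  t   CF        PV=CF/(1+0.11)^t    t·PV        t(t+1)·PV
  1       110.00        99.0991        99.0991         198.1982
  2       110.00        89.2785       178.5569         535.6708
  3       110.00        80.4311       241.2932         965.1726
  4       110.00        72.4604       289.8416       1,449.2081
  5     1,110.00       658.7310     3,293.6549      19,761.9292
  Σ                  1,000.0000     4,102.4457      22,910.1790
P = 1,000.0000.
Convexity = Σ t(t+1)·PV / [P·(1+y)²] = 22,910.1790 / (1,000.0000 × 1.232100) = 18.59442.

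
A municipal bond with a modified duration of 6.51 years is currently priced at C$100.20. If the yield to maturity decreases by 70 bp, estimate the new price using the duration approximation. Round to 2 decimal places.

C$104.77

Duration approximation: ΔP/P ≈ -D_mod · Δy = -6.51 × (-0.007) = +0.045570.
New price ≈ 100.20 × (1 + 0.045570) = 104.766114.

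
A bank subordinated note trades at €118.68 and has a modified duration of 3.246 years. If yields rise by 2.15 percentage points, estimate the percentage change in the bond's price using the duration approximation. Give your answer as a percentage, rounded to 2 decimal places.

-6.98%

Duration approximation: ΔP/P ≈ -D_mod · Δy = -3.246 × (+0.0215) = -0.069789.
As a percentage: -6.9789%.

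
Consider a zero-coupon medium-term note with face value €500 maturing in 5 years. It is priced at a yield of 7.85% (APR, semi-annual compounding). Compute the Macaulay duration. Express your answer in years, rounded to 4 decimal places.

5.0000 years

A zero-coupon bond has a single cash flow at maturity, so its Macaulay duration equals its maturity: 5 years.
(Equivalently: 10 semi-annual periods ÷ 2 = 5 years.)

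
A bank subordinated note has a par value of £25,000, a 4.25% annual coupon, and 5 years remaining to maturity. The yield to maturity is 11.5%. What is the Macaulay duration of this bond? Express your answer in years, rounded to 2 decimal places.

Periodic yield y = 0.115. Discount each cash flow and weight by its year:
  t   CF        PV=CF/(1+0.115)^t    t·PV
  1     1,062.50       952.9148       952.9148
  2     1,062.50       854.6321     1,709.2642
  3     1,062.50       766.4862     2,299.4586
  4     1,062.50       687.4316     2,749.7263
  5    26,062.50    15,123.1317    75,615.6587
  Σ                 18,384.5964    83,327.0225
Price P = Σ PV = 18,384.5964.
Macaulay duration = Σ(t·PV) / P = 83,327.0225 / 18,384.5964 = 4.53244 years.

4.53 years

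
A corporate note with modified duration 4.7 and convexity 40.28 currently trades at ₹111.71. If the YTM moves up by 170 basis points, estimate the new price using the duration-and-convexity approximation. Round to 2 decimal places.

₹103.43

Duration effect: -D_mod·Δy = -4.7 × (+0.017) = -0.079900
Convexity effect: ½·C·(Δy)² = 0.5 × 40.28 × (0.017)² = +0.00582046
ΔP/P ≈ -0.079900 + 0.00582046 = -0.07407954
New price ≈ 111.71 × (1 - 0.07407954) = 103.4345745866.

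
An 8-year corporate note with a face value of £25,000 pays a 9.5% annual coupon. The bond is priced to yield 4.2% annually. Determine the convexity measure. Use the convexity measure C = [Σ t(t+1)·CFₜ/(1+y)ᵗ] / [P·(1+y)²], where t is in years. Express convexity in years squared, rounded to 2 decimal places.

With y = 0.042:
  t   CF        PV=CF/(1+0.042)^t    t·PV        t(t+1)·PV
  1     2,375.00     2,279.2706     2,279.2706       4,558.5413
  2     2,375.00     2,187.3998     4,374.7997      13,124.3990
  3     2,375.00     2,099.2321     6,297.6963      25,190.7851
  4     2,375.00     2,014.6181     8,058.4725      40,292.3626
  5     2,375.00     1,933.4147     9,667.0736      58,002.4414
  6     2,375.00     1,855.4844    11,132.9062      77,930.3435
  7     2,375.00     1,780.6952    12,464.8662      99,718.9296
  8    27,375.00    19,697.5575   157,580.4597   1,418,224.1374
  Σ                 33,847.6724   211,855.5448   1,737,041.9400
P = 33,847.6724.
Convexity = Σ t(t+1)·PV / [P·(1+y)²] = 1,737,041.9400 / (33,847.6724 × 1.085764) = 47.26570.

47.27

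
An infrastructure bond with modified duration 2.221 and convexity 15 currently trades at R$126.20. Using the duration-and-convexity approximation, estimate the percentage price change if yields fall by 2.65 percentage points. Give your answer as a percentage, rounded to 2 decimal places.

+6.41%

Duration effect: -D_mod·Δy = -2.221 × (-0.0265) = +0.0588565
Convexity effect: ½·C·(Δy)² = 0.5 × 15 × (-0.0265)² = +0.005266875
ΔP/P ≈ +0.0588565 + 0.005266875 = +0.064123375
= +6.4123375%.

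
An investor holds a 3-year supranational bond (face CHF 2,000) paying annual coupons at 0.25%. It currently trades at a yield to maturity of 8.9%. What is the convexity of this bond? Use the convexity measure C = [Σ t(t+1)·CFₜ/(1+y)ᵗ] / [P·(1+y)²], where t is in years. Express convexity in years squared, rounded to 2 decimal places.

With y = 0.089:
  t   CF        PV=CF/(1+0.089)^t    t·PV        t(t+1)·PV
  1         5.00         4.5914         4.5914           9.1827
  2         5.00         4.2161         8.4323          25.2968
  3     2,005.00     1,552.4969     4,657.4907      18,629.9626
  Σ                  1,561.3044     4,670.5143      18,664.4422
P = 1,561.3044.
Convexity = Σ t(t+1)·PV / [P·(1+y)²] = 18,664.4422 / (1,561.3044 × 1.185921) = 10.08026.

10.08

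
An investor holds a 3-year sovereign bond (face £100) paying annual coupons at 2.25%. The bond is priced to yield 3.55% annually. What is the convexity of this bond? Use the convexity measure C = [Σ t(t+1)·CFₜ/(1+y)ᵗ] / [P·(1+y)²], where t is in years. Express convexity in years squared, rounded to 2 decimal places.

10.86

With y = 0.0355:
  t   CF        PV=CF/(1+0.0355)^t    t·PV        t(t+1)·PV
  1         2.25         2.1729         2.1729           4.3457
  2         2.25         2.0984         4.1967          12.5902
  3       102.25        92.0901       276.2703       1,105.0814
  Σ                     96.3613       282.6399       1,122.0173
P = 96.3613.
Convexity = Σ t(t+1)·PV / [P·(1+y)²] = 1,122.0173 / (96.3613 × 1.072260) = 10.85917.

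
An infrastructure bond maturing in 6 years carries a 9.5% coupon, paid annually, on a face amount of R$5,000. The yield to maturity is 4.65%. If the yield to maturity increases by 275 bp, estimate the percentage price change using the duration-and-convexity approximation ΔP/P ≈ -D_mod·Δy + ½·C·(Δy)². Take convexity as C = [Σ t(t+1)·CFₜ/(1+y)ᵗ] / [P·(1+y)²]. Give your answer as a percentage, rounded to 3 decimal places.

-11.945%

With y = 0.0465:
  t   CF        PV=CF/(1+0.0465)^t    t·PV        t(t+1)·PV
  1       475.00       453.8939       453.8939         907.7879
  2       475.00       433.7257       867.4514       2,602.3541
  3       475.00       414.4536     1,243.3608       4,973.4431
  4       475.00       396.0378     1,584.1513       7,920.7567
  5       475.00       378.4404     1,892.2018      11,353.2108
  6     5,475.00     4,168.2017    25,009.2103     175,064.4718
  Σ                  6,244.7531    31,050.2695     202,822.0245
P = 6,244.7531; D_Mac = 4.97222 yrs; D_mod = 4.75128 yrs; C = 29.65660.
Duration effect: -4.75128 × (+0.0275) = -0.130660
Convexity effect: 0.5 × 29.65660 × (0.0275)² = +0.0112139
ΔP/P ≈ -0.130660 + 0.0112139 = -0.119446 = -11.9446%.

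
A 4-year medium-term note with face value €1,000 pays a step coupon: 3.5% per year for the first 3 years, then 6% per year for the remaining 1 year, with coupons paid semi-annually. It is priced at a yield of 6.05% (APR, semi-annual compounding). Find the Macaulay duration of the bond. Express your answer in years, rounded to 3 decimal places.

Periodic yield y = 0.03025. Discount each cash flow and weight by its period:
  t   CF        PV=CF/(1+0.03025)^t    t·PV
  1        17.50        16.9862        16.9862
  2        17.50        16.4874        32.9748
  3        17.50        16.0033        48.0100
  4        17.50        15.5334        62.1337
  5        17.50        15.0773        75.3867
  6        17.50        14.6346        87.8079
  7        30.00        24.3513       170.4594
  8     1,030.00       811.5144     6,492.1153
  Σ                    930.5881     6,985.8741
Price P = Σ PV = 930.5881.
Macaulay duration = Σ(t·PV) / P = 6,985.8741 / 930.5881 = 7.50695 half-year periods.
In years: 7.50695 / 2 = 3.75347 years.

3.753 years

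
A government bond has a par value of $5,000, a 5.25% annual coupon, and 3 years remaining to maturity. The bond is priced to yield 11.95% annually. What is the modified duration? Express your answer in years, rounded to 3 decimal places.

Periodic yield y = 0.1195. First find Macaulay duration:
  t   CF        PV=CF/(1+0.1195)^t    t·PV
  1       262.50       234.4797       234.4797
  2       262.50       209.4504       418.9007
  3     5,262.50     3,750.7647    11,252.2940
  Σ                  4,194.6947    11,905.6744
P = 4,194.6947; Macaulay duration = 11,905.6744 / 4,194.6947 = 2.83827 years.
Modified duration = D_Mac / (1 + y) = 2.83827 / 1.1195 = 2.53530 years.

2.535 years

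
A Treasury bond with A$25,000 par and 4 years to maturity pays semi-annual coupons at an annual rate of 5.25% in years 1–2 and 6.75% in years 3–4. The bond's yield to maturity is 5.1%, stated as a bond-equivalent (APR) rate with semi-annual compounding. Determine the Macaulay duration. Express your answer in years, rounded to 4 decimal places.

3.6502 years

Periodic yield y = 0.0255. Discount each cash flow and weight by its period:
  t   CF        PV=CF/(1+0.0255)^t    t·PV
  1       656.25       639.9317       639.9317
  2       656.25       624.0192     1,248.0385
  3       656.25       608.5024     1,825.5073
  4       656.25       593.3715     2,373.4859
  5       843.75       743.9358     3,719.6790
  6       843.75       725.4372     4,352.6230
  7       843.75       707.3985     4,951.7895
  8    25,843.75    21,128.5753   169,028.6024
  Σ                 25,771.1717   188,139.6573
Price P = Σ PV = 25,771.1717.
Macaulay duration = Σ(t·PV) / P = 188,139.6573 / 25,771.1717 = 7.30039 half-year periods.
In years: 7.30039 / 2 = 3.65020 years.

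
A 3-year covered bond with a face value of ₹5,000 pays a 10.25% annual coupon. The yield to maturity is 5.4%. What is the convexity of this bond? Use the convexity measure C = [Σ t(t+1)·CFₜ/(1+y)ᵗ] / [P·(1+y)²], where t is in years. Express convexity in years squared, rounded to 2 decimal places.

With y = 0.054:
  t   CF        PV=CF/(1+0.054)^t    t·PV        t(t+1)·PV
  1       512.50       486.2429       486.2429         972.4858
  2       512.50       461.3310       922.6620       2,767.9861
  3     5,512.50     4,707.8950    14,123.6851      56,494.7402
  Σ                  5,655.4689    15,532.5900      60,235.2120
P = 5,655.4689.
Convexity = Σ t(t+1)·PV / [P·(1+y)²] = 60,235.2120 / (5,655.4689 × 1.110916) = 9.58739.

9.59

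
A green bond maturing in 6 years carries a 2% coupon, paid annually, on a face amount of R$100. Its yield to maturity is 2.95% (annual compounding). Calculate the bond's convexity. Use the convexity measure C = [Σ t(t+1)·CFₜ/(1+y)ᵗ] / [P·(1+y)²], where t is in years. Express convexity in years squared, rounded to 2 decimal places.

With y = 0.0295:
  t   CF        PV=CF/(1+0.0295)^t    t·PV        t(t+1)·PV
  1         2.00         1.9427         1.9427           3.8854
  2         2.00         1.8870         3.7740          11.3221
  3         2.00         1.8330         5.4989          21.9954
  4         2.00         1.7804         7.1217          35.6086
  5         2.00         1.7294         8.6471          51.8823
  6       102.00        85.6726       514.0357       3,598.2502
  Σ                     94.8451       541.0201       3,722.9440
P = 94.8451.
Convexity = Σ t(t+1)·PV / [P·(1+y)²] = 3,722.9440 / (94.8451 × 1.059870) = 37.03555.

37.04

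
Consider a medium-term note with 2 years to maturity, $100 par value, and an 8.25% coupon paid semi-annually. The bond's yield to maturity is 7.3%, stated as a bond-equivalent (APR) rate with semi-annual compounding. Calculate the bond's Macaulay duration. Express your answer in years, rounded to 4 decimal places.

Periodic yield y = 0.0365. Discount each cash flow and weight by its period:
  t   CF        PV=CF/(1+0.0365)^t    t·PV
  1        4.125         3.9797         3.9797
  2        4.125         3.8396         7.6792
  3        4.125         3.7044        11.1132
  4      104.125        90.2148       360.8592
  Σ                    101.7385       383.6313
Price P = Σ PV = 101.7385.
Macaulay duration = Σ(t·PV) / P = 383.6313 / 101.7385 = 3.77076 half-year periods.
In years: 3.77076 / 2 = 1.88538 years.

1.8854 years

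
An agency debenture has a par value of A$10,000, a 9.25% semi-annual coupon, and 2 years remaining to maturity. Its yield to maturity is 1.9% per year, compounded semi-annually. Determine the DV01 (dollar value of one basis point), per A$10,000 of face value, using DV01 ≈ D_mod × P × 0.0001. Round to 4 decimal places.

Periodic yield y = 0.0095.
  t   CF        PV=CF/(1+0.0095)^t    t·PV
  1       462.50       458.1476       458.1476
  2       462.50       453.8362       907.6723
  3       462.50       449.5653     1,348.6959
  4    10,462.50    10,074.1909    40,296.7638
  Σ                 11,435.7400    43,011.2795
P = 11,435.7400; D_Mac = 3.76113 half-year periods = 1.88056 yrs; D_mod = 1.86287 yrs.
DV01 ≈ 1.86287 × 11,435.7400 × 0.0001 = 2.130326.

A$2.1303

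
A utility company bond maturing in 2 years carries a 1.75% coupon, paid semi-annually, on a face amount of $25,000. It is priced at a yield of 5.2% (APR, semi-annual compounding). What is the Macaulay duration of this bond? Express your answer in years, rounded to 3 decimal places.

Periodic yield y = 0.026. Discount each cash flow and weight by its period:
  t   CF        PV=CF/(1+0.026)^t    t·PV
  1       218.75       213.2066       213.2066
  2       218.75       207.8037       415.6075
  3       218.75       202.5377       607.6132
  4    25,218.75    22,758.0011    91,032.0042
  Σ                 23,381.5492    92,268.4316
Price P = Σ PV = 23,381.5492.
Macaulay duration = Σ(t·PV) / P = 92,268.4316 / 23,381.5492 = 3.94621 half-year periods.
In years: 3.94621 / 2 = 1.97310 years.

1.973 years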